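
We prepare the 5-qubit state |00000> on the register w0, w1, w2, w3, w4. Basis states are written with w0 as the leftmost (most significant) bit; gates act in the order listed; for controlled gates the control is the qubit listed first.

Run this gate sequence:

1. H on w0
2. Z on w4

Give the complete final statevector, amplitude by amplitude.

The resulting statevector has amplitude sqrt(2)/2 on |00000>, sqrt(2)/2 on |10000>, and 0 on every other basis state.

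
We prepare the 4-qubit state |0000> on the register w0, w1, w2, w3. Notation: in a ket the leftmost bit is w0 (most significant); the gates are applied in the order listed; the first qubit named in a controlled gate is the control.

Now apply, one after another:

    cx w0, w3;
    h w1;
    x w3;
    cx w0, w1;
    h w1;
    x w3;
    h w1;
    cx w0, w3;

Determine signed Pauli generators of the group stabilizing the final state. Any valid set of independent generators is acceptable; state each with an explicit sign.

The final state is stabilized by the group generated by +IXII, +ZIII, +IIZI, +IIIZ; other independent generating sets are equally valid.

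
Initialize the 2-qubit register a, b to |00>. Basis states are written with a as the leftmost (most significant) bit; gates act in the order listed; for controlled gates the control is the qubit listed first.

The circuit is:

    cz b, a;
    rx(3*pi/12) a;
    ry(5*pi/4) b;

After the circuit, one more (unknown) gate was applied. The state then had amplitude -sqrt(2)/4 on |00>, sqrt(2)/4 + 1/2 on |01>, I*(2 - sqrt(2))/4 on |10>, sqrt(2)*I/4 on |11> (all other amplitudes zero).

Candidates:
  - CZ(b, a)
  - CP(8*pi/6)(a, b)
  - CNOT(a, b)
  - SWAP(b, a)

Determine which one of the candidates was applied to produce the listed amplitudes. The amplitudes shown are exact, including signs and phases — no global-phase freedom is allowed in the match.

The applied gate was CZ(b, a).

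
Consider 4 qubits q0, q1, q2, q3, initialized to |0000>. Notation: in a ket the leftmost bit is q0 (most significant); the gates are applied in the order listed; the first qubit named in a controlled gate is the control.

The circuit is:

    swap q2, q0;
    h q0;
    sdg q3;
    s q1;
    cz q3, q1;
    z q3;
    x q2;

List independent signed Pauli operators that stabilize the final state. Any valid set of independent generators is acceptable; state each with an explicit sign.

The final state is stabilized by the group generated by +XIII, +IZII, -IIZI, +IIIZ; other independent generating sets are equally valid.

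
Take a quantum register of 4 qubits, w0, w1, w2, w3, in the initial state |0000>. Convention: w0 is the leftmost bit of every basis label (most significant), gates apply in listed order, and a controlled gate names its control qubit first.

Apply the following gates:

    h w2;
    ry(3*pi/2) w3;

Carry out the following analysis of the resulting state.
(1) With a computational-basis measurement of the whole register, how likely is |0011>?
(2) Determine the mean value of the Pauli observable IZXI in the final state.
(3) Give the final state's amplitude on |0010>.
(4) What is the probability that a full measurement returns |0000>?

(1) The probability of measuring |0011> is 1/4.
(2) In the final state, IZXI has expectation 1.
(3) The amplitude on |0010> is -1/2.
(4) The probability of measuring |0000> is 1/4.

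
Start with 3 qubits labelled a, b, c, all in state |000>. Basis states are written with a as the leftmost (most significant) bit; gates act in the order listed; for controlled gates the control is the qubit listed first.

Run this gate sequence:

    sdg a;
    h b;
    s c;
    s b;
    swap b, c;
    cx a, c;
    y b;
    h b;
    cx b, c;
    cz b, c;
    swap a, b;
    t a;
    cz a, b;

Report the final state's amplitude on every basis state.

The final amplitudes are I/2 on |000>, -1/2 on |001>, 0 on |010>, 0 on |011>, exp(I*pi/4)/2 on |100>, exp(3*I*pi/4)/2 on |101>, 0 on |110>, 0 on |111>.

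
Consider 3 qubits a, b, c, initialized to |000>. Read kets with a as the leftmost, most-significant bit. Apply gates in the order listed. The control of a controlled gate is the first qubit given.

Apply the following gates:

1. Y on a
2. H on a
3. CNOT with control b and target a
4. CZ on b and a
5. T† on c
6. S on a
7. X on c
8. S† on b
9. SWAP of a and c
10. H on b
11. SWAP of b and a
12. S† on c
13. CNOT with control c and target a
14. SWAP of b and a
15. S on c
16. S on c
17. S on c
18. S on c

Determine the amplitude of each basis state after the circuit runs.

The resulting statevector has amplitude 0 on |000>, 0 on |001>, 0 on |010>, 0 on |011>, I/2 on |100>, -I/2 on |101>, I/2 on |110>, -I/2 on |111>. Key observation: the block from step 15 through step 18 cancels to the identity and can be dropped.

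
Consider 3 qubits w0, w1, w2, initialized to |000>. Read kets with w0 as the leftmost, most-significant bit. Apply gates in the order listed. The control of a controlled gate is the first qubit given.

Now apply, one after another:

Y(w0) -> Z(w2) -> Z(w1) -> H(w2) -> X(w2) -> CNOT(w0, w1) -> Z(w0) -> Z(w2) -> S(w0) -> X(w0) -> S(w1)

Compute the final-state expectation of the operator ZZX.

The expectation value of ZZX is 1.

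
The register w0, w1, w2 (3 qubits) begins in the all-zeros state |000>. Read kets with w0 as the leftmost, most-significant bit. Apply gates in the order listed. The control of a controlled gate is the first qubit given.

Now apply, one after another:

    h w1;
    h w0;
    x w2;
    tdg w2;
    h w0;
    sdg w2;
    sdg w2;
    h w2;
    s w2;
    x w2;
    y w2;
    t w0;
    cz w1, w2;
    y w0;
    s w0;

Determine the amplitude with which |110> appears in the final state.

|110> carries amplitude -exp(I*pi/4)/2 in the final state.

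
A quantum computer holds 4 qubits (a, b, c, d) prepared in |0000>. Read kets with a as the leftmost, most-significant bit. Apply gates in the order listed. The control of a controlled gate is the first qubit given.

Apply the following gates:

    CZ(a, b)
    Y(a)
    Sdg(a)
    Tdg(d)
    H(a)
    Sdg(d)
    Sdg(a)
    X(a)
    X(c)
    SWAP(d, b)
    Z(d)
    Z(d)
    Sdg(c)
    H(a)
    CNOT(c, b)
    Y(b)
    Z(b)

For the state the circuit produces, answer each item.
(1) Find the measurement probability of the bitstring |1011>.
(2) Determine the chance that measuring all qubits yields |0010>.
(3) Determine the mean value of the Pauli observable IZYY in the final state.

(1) Outcome |1011> occurs with probability 0.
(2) Outcome |0010> occurs with probability 1/2.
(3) The observable IZYY averages to 0.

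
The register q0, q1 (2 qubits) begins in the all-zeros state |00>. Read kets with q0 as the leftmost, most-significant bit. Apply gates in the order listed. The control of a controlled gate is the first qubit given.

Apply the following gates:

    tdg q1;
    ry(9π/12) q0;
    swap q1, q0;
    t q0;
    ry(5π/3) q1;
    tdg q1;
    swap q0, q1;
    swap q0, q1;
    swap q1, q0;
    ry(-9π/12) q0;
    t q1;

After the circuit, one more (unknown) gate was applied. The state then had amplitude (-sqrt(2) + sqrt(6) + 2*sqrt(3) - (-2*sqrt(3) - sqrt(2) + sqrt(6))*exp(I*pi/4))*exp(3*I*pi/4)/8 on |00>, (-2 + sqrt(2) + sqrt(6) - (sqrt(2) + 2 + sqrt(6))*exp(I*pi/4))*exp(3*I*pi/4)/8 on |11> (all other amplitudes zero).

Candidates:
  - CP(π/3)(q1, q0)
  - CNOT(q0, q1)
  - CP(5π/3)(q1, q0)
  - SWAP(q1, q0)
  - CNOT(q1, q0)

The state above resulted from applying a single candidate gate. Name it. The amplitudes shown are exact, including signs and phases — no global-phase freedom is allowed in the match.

The unique candidate consistent with the amplitudes is CNOT(q0, q1).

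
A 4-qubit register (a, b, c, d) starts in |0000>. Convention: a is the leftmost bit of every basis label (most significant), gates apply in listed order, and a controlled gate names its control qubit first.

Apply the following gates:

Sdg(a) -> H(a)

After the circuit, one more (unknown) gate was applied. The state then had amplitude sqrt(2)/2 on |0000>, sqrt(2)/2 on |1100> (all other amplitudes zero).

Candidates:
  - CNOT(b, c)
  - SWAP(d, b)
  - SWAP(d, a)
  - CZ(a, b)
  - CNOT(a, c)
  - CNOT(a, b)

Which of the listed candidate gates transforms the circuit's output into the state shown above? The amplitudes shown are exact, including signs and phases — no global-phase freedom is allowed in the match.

It was CNOT(a, b) that produced the state shown.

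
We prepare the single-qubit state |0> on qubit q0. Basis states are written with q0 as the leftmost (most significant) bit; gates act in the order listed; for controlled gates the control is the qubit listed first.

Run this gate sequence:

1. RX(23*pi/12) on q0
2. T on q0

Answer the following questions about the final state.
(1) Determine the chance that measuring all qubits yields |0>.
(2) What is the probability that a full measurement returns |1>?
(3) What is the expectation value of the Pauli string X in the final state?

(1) Outcome |0> occurs with probability sqrt(2)/8 + sqrt(6)/8 + 1/2.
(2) A full measurement returns |1> with probability -sqrt(6)/8 - sqrt(2)/8 + 1/2.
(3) In the final state, X has expectation 1/4 - sqrt(3)/4.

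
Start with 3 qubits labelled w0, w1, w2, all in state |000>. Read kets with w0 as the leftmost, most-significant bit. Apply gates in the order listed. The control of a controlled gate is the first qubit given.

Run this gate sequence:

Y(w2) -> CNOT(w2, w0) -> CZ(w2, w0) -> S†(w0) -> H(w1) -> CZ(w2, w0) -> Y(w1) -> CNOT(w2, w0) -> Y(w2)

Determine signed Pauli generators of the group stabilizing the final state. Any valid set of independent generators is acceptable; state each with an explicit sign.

The stabilizer group can be generated by -IXI, +ZII, +IIZ, among other valid generating sets.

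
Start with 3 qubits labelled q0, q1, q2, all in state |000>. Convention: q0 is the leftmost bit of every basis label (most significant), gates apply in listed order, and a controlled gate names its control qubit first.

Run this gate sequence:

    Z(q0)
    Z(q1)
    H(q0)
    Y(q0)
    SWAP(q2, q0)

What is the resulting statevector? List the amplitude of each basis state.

The final amplitudes are -sqrt(2)*I/2 on |000>, sqrt(2)*I/2 on |001>, and 0 on every other basis state.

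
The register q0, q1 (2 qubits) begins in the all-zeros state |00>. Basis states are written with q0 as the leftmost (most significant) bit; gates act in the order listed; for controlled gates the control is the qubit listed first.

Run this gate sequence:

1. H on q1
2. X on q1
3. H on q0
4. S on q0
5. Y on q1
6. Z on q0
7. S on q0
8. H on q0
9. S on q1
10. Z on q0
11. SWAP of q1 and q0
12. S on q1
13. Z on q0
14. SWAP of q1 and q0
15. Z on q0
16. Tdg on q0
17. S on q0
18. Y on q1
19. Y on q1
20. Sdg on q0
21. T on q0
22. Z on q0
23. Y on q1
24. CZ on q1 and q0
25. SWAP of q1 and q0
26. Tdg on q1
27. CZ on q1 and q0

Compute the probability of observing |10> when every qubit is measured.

Outcome |10> occurs with probability 1/2. Key observation: steps 15-22 multiply out to the identity, so the circuit reduces to the remaining gates.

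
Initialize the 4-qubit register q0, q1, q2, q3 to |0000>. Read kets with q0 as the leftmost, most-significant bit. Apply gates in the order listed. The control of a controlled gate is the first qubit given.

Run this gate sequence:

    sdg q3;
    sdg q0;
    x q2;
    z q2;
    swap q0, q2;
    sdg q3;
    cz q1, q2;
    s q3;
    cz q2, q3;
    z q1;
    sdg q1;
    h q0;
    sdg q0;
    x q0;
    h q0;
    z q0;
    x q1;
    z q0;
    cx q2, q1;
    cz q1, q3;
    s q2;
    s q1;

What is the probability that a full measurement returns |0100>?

A full measurement returns |0100> with probability 1/2.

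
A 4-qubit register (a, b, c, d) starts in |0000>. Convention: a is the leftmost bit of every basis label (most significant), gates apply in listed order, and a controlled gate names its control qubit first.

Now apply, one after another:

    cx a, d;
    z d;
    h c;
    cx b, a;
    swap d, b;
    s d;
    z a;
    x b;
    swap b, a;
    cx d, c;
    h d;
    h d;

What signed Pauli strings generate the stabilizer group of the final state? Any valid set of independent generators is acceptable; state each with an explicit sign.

The stabilizer group can be generated by +IIXI, -ZIII, +IZII, +IIIZ, among other valid generating sets.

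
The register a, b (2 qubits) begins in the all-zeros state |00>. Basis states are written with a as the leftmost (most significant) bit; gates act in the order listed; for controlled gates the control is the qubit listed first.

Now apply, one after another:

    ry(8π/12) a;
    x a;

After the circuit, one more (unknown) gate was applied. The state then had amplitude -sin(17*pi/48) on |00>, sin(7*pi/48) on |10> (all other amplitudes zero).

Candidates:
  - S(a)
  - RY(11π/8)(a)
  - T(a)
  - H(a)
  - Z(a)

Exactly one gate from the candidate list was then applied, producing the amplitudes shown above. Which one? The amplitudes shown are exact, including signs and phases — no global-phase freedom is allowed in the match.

The unique candidate consistent with the amplitudes is RY(11π/8)(a).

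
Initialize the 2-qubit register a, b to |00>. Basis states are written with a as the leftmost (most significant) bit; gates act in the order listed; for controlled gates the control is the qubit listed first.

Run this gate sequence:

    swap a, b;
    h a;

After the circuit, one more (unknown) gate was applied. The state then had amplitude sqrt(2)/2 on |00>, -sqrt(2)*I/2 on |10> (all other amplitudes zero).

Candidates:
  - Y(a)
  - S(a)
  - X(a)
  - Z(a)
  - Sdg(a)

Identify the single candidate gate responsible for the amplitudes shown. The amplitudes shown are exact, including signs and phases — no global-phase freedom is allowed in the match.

The unique candidate consistent with the amplitudes is Sdg(a).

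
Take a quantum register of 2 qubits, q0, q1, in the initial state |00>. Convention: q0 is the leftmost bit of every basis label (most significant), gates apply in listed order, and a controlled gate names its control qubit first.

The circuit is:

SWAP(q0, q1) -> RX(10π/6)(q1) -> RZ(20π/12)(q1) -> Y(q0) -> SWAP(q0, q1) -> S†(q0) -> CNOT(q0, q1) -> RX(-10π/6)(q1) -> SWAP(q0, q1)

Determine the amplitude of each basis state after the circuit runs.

The final amplitudes are -sqrt(3)*exp(I*pi/6)/4 on |00>, -sqrt(3)*exp(I*pi/3)/4 on |01>, -3*exp(2*I*pi/3)/4 on |10>, exp(5*I*pi/6)/4 on |11>.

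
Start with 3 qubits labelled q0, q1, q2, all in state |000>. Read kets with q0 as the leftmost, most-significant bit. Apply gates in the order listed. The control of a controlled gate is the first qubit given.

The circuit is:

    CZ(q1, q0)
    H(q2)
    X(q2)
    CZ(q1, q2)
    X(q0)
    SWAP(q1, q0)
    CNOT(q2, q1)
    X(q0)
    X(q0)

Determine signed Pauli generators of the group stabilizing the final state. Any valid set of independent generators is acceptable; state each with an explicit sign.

The final state is stabilized by the group generated by +IXX, +ZII, -IZZ; other independent generating sets are equally valid.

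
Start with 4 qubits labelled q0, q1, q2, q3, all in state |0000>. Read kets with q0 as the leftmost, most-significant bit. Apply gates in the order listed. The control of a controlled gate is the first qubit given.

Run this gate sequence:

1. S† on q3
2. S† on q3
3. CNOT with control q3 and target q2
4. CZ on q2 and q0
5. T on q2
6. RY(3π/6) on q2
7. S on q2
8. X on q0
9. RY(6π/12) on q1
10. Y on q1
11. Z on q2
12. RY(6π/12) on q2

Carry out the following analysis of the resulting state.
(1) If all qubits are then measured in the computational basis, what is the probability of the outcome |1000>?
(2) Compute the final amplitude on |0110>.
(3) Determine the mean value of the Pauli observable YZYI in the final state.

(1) The probability of measuring |1000> is 1/4.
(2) The final state's coefficient on |0110> equals 0.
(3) The expectation value of YZYI is 0.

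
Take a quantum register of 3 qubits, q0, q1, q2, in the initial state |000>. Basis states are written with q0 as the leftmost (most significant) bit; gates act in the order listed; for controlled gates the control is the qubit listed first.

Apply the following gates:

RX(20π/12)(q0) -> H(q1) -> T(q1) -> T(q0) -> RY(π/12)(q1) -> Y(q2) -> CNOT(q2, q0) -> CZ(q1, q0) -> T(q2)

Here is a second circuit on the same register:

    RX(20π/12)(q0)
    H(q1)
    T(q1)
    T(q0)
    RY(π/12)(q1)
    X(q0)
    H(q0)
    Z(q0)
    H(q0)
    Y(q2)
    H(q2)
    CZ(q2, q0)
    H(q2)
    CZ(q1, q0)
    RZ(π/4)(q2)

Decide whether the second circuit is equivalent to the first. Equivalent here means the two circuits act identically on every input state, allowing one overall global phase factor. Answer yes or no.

No, they are not equivalent — no single phase factor reconciles the two unitaries.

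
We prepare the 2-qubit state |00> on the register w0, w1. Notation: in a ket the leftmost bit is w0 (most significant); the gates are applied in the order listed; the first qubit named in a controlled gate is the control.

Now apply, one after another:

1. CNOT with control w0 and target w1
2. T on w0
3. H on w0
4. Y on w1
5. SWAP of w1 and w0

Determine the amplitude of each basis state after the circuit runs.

The resulting statevector has amplitude 0 on |00>, 0 on |01>, sqrt(2)*I/2 on |10>, sqrt(2)*I/2 on |11>.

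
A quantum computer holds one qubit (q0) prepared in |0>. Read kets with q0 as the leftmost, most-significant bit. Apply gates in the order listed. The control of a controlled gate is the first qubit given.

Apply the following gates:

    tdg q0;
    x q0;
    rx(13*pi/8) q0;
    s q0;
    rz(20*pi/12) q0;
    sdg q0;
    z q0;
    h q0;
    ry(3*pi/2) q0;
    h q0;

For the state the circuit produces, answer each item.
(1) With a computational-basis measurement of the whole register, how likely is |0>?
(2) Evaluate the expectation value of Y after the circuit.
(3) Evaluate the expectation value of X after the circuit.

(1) Outcome |0> occurs with probability 1/2 - sqrt(3*sqrt(2) + 6)/8.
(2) The expectation value of Y is sqrt(sqrt(2) + 2)/4.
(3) The expectation value of X is -sqrt(2 - sqrt(2))/2.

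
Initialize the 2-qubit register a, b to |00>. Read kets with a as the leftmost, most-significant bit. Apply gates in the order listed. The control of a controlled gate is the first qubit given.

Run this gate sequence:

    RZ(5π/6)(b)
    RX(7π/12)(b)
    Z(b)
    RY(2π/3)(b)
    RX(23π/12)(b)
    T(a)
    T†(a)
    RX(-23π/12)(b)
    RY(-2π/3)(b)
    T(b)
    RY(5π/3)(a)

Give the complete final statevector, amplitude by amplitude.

After the circuit, the state carries amplitude (-sqrt(6 - 3*sqrt(2))/8 + 3*sqrt(sqrt(2) + 2)/8)*exp(7*I*pi/12) on |00>, (-sqrt(3*sqrt(2) + 6)/8 - 3*sqrt(2 - sqrt(2))/8)*exp(I*pi/3) on |01>, (-sqrt(3*sqrt(2) + 6)/8 + sqrt(2 - sqrt(2))/8)*exp(7*I*pi/12) on |10>, (sqrt(6 - 3*sqrt(2))/8 + sqrt(sqrt(2) + 2)/8)*exp(I*pi/3) on |11>. Key observation: gates 4-9 undo each other exactly, leaving only the rest of the circuit to track.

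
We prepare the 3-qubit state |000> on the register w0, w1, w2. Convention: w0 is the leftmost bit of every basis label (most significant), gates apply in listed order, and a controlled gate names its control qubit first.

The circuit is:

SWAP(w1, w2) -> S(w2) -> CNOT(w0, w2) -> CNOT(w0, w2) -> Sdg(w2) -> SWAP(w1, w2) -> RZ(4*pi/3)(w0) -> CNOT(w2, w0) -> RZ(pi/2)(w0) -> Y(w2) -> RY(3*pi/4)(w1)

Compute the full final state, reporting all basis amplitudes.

The final amplitudes are -sqrt(2 - sqrt(2))*exp(7*I*pi/12)/2 on |001>, -sqrt(sqrt(2) + 2)*exp(7*I*pi/12)/2 on |011>, and 0 on every other basis state. Key observation: gates 1-6 undo each other exactly, leaving only the rest of the circuit to track.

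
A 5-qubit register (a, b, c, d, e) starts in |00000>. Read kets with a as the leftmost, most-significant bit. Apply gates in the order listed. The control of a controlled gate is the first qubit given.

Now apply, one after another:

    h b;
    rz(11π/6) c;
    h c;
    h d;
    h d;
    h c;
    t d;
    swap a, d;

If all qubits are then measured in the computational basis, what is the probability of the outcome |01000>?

The probability of measuring |01000> is 1/2. Key observation: steps 3-6 multiply out to the identity, so the circuit reduces to the remaining gates.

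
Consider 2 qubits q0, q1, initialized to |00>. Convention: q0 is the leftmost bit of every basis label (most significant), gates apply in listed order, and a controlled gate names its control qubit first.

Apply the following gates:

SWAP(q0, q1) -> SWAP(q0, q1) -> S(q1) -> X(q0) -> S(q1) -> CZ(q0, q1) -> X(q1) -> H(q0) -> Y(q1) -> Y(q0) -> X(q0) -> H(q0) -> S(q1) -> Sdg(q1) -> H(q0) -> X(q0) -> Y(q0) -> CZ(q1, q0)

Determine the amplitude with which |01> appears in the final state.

The final state's coefficient on |01> equals 0. Key observation: the block from step 10 through step 17 cancels to the identity and can be dropped.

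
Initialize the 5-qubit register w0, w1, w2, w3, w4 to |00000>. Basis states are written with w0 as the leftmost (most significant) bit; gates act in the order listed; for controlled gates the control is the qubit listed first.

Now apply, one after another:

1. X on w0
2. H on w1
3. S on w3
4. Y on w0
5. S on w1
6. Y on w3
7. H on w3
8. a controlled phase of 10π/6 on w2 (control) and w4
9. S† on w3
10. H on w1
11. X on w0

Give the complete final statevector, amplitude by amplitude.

The resulting statevector has amplitude sqrt(2)*(1 + I)/4 on |10000>, sqrt(2)*(-1 + I)/4 on |10010>, sqrt(2)*(1 - I)/4 on |11000>, sqrt(2)*(1 + I)/4 on |11010>, and 0 on every other basis state.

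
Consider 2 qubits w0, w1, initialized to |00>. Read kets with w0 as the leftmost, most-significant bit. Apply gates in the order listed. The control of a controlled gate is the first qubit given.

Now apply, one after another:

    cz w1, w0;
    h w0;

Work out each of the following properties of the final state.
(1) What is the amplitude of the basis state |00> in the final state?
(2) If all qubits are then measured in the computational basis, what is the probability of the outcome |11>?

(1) The final state's coefficient on |00> equals sqrt(2)/2.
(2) A full measurement returns |11> with probability 0.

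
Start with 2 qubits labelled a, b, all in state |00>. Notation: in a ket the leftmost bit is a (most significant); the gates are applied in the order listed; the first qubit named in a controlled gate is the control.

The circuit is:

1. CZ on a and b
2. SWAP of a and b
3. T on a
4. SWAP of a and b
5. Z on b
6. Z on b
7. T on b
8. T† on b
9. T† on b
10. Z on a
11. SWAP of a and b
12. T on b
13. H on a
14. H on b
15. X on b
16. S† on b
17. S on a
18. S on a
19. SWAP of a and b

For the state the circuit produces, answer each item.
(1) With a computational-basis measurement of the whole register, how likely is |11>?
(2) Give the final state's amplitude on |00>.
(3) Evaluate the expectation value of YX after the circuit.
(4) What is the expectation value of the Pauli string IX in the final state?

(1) A full measurement returns |11> with probability 1/4.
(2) The amplitude on |00> is 1/2.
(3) The expectation value of YX is 1.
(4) The observable IX averages to -1.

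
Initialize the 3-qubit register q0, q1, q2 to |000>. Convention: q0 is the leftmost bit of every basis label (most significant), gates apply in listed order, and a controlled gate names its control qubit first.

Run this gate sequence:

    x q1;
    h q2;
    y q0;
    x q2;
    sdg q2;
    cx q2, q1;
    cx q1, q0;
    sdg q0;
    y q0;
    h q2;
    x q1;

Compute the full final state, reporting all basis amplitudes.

The resulting statevector has amplitude 0 on |000>, 0 on |001>, -1/2 on |010>, 1/2 on |011>, -1/2 on |100>, -1/2 on |101>, 0 on |110>, 0 on |111>.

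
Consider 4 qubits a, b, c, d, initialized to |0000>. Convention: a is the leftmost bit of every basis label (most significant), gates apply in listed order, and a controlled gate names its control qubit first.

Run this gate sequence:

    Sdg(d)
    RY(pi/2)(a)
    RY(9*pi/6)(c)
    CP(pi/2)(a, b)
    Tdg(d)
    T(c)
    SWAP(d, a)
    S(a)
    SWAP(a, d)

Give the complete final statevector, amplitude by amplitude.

The resulting statevector has amplitude -1/2 on |0000>, exp(I*pi/4)/2 on |0010>, -1/2 on |1000>, exp(I*pi/4)/2 on |1010>, and 0 on every other basis state.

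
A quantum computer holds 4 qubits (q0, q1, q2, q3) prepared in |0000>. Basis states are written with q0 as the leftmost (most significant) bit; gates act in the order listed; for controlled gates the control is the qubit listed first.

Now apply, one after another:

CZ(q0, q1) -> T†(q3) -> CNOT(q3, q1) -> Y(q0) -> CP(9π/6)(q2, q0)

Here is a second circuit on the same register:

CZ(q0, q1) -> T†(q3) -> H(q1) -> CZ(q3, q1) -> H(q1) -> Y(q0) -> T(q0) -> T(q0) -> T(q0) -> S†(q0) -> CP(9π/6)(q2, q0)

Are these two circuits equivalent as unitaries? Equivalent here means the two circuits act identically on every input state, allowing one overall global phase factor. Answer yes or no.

No, they are not equivalent — no single phase factor reconciles the two unitaries.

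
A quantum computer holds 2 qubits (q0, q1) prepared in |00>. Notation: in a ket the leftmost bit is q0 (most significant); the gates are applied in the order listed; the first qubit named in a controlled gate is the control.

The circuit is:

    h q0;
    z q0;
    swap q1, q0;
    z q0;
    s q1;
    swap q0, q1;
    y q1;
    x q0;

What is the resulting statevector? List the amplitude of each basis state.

The final amplitudes are 0 on |00>, sqrt(2)/2 on |01>, 0 on |10>, sqrt(2)*I/2 on |11>.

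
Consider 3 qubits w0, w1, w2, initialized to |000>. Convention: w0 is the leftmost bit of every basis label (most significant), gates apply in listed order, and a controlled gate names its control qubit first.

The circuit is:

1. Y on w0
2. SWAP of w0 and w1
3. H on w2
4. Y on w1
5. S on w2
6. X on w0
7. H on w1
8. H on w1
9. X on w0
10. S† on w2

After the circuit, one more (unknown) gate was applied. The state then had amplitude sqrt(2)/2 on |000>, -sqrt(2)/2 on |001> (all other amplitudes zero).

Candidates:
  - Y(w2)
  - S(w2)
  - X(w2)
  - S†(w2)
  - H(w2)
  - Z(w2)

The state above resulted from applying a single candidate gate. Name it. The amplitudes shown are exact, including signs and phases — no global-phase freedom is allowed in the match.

The applied gate was Z(w2).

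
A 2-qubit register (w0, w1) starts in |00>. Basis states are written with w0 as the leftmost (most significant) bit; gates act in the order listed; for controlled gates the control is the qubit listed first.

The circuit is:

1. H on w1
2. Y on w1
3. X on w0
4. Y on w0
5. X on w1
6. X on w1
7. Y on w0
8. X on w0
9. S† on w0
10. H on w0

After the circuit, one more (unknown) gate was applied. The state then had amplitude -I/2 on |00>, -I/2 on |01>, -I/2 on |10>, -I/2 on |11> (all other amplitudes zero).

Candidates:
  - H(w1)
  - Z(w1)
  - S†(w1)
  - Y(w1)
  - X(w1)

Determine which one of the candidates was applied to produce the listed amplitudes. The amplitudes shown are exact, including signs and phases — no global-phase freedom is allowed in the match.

It was Z(w1) that produced the state shown. Key observation: steps 3-8 multiply out to the identity, so the circuit reduces to the remaining gates.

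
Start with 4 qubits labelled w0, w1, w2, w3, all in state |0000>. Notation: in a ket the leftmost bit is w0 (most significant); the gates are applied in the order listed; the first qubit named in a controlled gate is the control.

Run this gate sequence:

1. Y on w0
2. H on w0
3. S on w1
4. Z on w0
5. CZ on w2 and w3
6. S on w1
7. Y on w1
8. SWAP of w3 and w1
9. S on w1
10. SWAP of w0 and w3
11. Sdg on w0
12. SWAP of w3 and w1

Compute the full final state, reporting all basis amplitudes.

After the circuit, the state carries amplitude sqrt(2)*I/2 on |1000>, sqrt(2)*I/2 on |1100>, and 0 on every other basis state.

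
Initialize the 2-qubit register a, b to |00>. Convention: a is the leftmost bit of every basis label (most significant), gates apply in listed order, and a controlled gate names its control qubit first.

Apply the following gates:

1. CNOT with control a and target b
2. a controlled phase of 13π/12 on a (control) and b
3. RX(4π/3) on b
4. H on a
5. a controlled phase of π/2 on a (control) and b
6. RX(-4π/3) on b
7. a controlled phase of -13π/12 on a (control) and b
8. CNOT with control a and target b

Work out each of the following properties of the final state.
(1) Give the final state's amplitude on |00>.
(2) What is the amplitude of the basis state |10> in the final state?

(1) The final state's coefficient on |00> equals sqrt(2)/2.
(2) |10> carries amplitude sqrt(6)*(1 - I)*exp(5*I*pi/12)/8 in the final state.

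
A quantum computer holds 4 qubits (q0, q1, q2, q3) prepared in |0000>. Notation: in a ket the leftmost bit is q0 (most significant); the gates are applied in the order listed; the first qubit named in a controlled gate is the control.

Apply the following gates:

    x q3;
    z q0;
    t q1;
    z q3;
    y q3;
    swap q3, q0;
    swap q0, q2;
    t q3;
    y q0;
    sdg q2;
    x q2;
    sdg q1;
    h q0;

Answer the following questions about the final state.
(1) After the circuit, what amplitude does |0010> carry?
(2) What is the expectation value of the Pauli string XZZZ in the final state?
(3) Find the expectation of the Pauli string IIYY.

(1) |0010> carries amplitude -sqrt(2)/2 in the final state.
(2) The observable XZZZ averages to 1.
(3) The expectation value of IIYY is 0.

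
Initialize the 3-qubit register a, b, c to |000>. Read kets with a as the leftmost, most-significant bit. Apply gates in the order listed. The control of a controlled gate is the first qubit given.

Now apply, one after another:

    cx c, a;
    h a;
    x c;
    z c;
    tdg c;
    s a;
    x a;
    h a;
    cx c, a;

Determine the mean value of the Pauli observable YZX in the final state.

The observable YZX averages to 0.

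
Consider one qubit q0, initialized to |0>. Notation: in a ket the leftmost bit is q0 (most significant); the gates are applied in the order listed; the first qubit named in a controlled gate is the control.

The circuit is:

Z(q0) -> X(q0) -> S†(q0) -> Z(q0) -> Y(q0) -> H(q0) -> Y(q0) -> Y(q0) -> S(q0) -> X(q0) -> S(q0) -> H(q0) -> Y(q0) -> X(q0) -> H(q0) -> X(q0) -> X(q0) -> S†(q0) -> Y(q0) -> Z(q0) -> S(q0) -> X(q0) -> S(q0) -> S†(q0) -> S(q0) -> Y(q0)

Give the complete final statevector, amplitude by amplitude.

The resulting statevector has amplitude sqrt(2)/2 on |0>, -sqrt(2)*I/2 on |1>.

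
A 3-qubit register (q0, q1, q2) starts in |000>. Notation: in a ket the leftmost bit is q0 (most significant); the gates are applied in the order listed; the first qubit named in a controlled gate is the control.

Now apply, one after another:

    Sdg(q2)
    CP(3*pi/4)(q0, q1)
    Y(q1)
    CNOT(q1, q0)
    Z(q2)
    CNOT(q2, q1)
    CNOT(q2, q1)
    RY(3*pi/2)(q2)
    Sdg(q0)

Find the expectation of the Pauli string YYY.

In the final state, YYY has expectation 0. Key observation: steps 6-7 multiply out to the identity, so the circuit reduces to the remaining gates.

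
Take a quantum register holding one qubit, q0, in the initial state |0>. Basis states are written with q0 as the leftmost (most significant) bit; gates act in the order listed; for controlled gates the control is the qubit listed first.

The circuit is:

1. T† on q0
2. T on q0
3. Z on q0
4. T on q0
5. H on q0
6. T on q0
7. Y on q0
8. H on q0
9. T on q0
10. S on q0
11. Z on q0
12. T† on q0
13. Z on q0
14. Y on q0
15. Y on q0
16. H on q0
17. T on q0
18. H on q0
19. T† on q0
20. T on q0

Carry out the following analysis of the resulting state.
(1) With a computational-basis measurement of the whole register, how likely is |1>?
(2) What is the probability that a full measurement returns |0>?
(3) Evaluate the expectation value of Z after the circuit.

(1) Outcome |1> occurs with probability 3/4.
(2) A full measurement returns |0> with probability 1/4.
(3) In the final state, Z has expectation -1/2.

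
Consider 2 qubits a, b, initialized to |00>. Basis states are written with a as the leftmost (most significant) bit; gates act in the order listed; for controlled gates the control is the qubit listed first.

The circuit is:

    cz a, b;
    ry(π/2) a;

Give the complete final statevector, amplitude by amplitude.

After the circuit, the state carries amplitude sqrt(2)/2 on |00>, 0 on |01>, sqrt(2)/2 on |10>, 0 on |11>.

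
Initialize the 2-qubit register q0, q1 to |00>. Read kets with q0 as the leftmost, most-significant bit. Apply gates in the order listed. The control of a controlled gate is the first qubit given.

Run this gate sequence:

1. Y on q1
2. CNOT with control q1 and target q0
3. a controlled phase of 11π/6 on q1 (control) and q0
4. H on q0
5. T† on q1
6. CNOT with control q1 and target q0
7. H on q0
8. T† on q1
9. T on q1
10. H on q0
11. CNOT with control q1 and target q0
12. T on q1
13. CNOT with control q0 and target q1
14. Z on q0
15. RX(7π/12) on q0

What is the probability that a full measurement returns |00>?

A full measurement returns |00> with probability -sqrt(2)/16 + sqrt(6)/16 + 1/4.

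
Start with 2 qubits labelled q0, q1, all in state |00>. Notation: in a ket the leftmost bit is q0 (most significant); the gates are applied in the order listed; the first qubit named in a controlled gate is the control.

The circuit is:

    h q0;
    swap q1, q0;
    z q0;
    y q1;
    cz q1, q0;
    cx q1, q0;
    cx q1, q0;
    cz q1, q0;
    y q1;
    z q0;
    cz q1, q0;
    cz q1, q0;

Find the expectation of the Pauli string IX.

The expectation value of IX is 1.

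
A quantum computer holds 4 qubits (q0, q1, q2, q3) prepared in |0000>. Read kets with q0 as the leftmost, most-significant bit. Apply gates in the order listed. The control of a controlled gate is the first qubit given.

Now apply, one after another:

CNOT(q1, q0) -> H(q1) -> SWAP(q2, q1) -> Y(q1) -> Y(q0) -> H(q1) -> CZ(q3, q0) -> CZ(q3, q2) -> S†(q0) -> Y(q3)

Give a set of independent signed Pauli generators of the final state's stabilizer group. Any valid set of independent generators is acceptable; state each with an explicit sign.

One valid set of independent stabilizer generators is -IXII, +IIXI, -ZIII, -IIIZ (any independent generating set of the same group is equally correct).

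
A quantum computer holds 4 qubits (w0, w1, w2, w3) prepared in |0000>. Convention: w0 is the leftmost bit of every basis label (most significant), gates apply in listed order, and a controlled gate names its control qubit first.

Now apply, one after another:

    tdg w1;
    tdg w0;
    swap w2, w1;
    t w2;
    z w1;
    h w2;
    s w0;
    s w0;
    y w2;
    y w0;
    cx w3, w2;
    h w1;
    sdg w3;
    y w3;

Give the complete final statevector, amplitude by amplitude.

The resulting statevector has amplitude I/2 on |1001>, -I/2 on |1011>, I/2 on |1101>, -I/2 on |1111>, and 0 on every other basis state.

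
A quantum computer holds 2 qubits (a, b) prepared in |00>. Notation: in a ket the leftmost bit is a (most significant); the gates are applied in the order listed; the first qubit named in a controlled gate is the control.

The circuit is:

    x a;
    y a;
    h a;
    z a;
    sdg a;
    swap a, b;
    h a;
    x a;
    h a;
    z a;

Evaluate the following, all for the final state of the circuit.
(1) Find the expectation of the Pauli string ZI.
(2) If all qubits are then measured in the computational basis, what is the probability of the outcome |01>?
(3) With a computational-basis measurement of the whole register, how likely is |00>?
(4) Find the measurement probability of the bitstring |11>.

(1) In the final state, ZI has expectation 1. Key observation: steps 7-10 multiply out to the identity, so the circuit reduces to the remaining gates.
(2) The probability of measuring |01> is 1/2.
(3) A full measurement returns |00> with probability 1/2.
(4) Outcome |11> occurs with probability 0.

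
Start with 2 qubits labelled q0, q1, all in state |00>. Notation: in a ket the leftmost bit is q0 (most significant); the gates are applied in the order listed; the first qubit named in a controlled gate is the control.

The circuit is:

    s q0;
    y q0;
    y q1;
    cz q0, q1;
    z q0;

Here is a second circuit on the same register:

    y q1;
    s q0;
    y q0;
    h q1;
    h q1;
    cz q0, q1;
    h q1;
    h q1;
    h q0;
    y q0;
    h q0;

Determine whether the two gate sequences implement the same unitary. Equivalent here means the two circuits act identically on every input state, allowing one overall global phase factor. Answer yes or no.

No, they are not equivalent — no single phase factor reconciles the two unitaries.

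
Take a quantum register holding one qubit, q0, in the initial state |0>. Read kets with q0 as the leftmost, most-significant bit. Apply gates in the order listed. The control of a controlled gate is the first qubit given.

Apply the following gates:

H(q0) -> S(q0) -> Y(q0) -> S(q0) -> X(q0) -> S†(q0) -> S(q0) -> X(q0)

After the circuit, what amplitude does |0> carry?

The final state's coefficient on |0> equals sqrt(2)/2. Key observation: the block from step 5 through step 8 cancels to the identity and can be dropped.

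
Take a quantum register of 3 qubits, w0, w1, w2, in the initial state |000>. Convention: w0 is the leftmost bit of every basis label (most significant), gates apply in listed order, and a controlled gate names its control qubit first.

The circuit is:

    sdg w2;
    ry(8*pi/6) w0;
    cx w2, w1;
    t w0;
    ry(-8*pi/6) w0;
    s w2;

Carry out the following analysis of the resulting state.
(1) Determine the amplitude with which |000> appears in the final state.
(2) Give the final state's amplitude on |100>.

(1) |000> carries amplitude 1/4 + 3*exp(I*pi/4)/4 in the final state.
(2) |100> carries amplitude sqrt(3)*(1 - exp(I*pi/4))/4 in the final state.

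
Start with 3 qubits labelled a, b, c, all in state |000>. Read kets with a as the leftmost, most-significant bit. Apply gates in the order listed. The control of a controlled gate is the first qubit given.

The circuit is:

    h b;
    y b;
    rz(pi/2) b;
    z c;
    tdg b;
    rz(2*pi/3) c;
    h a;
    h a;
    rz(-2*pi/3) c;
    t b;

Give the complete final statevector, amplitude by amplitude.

The final amplitudes are -sqrt(2)*exp(I*pi/4)/2 on |000>, sqrt(2)*exp(3*I*pi/4)/2 on |010>, and 0 on every other basis state. Key observation: steps 5-10 multiply out to the identity, so the circuit reduces to the remaining gates.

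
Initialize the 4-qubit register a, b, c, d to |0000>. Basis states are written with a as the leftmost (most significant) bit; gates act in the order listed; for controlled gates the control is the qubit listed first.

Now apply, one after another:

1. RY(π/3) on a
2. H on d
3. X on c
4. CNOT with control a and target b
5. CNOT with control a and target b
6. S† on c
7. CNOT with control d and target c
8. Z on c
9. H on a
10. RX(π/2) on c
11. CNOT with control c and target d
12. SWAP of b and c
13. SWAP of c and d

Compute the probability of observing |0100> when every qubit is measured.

Outcome |0100> occurs with probability sqrt(3)/16 + 1/8. Key observation: the block from step 4 through step 5 cancels to the identity and can be dropped.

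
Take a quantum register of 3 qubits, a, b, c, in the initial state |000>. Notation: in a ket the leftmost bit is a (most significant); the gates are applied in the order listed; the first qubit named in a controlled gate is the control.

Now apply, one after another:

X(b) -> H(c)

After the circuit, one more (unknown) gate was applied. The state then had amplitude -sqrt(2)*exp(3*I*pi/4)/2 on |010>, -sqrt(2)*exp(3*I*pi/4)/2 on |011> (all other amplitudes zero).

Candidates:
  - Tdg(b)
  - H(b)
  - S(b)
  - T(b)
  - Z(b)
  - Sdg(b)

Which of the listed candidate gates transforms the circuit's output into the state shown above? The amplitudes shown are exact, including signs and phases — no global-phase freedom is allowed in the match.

The unique candidate consistent with the amplitudes is Tdg(b).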